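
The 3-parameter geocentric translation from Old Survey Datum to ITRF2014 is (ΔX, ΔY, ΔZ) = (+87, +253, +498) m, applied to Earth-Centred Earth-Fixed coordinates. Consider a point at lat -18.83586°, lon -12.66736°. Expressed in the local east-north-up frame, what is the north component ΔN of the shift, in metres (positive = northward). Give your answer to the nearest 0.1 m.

ΔN = 480.8 m

At φ = -18.83586°, λ = -12.66736°: sin φ = -0.322858, cos φ = 0.946447, sin λ = -0.219290, cos λ = 0.975660.
ΔN = −sin φ cos λ·ΔX − sin φ sin λ·ΔY + cos φ·ΔZ = −(-0.322858)(0.975660)(87) − (-0.322858)(-0.219290)(253) + (0.946447)(498) = 480.82 m.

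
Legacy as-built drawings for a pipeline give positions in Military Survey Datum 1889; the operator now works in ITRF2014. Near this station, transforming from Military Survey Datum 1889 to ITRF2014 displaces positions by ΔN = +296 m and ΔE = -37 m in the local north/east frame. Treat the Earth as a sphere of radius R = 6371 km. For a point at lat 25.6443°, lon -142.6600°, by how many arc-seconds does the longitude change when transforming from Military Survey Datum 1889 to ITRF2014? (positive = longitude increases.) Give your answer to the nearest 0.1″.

Δλ = -1.3″

At latitude 25.6443°, cos φ = 0.901498.
One radian of longitude at latitude φ spans R cos φ, so Δλ = ΔE / (R cos φ) = -37.0 / (6371000 × 0.901498) = -6.4421e-06 rad = -1.329″.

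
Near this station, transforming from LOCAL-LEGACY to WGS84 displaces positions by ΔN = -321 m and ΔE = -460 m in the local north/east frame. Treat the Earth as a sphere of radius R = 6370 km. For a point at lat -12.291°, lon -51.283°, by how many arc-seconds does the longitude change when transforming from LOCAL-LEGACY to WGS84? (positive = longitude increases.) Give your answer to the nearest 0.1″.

At latitude -12.291°, cos φ = 0.977079.
One radian of longitude at latitude φ spans R cos φ, so Δλ = ΔE / (R cos φ) = -460.0 / (6370000 × 0.977079) = -7.3908e-05 rad = -15.245″.

Δλ = -15.2″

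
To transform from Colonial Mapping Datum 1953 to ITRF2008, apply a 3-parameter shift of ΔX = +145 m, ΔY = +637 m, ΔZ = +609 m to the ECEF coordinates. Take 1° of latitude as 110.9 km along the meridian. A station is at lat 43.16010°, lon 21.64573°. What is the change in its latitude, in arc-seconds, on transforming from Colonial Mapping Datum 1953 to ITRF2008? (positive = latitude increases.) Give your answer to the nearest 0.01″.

sin φ = 0.684039, cos φ = 0.729445, sin λ = 0.368867, cos λ = 0.929482.
North component: ΔN = −sin φ cos λ·ΔX − sin φ sin λ·ΔY + cos φ·ΔZ = −(0.684039)(0.929482)(145) − (0.684039)(0.368867)(637) + (0.729445)(609) = 191.31 m.
1° of latitude spans 110900 m, so Δφ = 191.31 / 110900 × 3600 = 6.210″.

Δφ = 6.21″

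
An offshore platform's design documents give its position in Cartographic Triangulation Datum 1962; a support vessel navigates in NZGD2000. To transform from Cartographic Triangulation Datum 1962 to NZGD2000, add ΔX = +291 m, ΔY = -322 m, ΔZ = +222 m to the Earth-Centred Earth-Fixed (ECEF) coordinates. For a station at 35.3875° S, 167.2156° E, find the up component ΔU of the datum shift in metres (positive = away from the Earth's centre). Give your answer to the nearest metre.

At φ = -35.3875°, λ = 167.2156°: sin φ = -0.579103, cos φ = 0.815254, sin λ = 0.221283, cos λ = -0.975210.
ΔU = cos φ cos λ·ΔX + cos φ sin λ·ΔY + sin φ·ΔZ = (0.815254)(-0.975210)(291) + (0.815254)(0.221283)(-322) + (-0.579103)(222) = -418.01 m.

ΔU = -418 m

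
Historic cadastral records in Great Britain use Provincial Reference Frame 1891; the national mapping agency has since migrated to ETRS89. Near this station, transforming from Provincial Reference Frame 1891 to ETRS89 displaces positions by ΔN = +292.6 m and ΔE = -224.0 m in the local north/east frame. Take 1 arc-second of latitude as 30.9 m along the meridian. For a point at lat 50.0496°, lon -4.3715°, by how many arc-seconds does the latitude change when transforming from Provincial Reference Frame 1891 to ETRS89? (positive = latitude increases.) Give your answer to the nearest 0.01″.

1″ of latitude = 30.90 m, so Δφ = 292.6 / 30.90 = 9.469″.

Δφ = 9.47″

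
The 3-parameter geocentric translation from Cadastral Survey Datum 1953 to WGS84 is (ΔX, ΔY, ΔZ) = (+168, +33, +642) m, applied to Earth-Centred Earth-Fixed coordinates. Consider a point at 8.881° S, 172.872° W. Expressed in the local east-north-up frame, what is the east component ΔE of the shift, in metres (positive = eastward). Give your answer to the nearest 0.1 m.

At φ = -8.881°, λ = -172.872°: sin φ = -0.154383, cos φ = 0.988011, sin λ = -0.124086, cos λ = -0.992271.
ΔE = −sin λ·ΔX + cos λ·ΔY = −(-0.124086)·(168) + (-0.992271)·(33) = -11.90 m.

ΔE = -11.9 m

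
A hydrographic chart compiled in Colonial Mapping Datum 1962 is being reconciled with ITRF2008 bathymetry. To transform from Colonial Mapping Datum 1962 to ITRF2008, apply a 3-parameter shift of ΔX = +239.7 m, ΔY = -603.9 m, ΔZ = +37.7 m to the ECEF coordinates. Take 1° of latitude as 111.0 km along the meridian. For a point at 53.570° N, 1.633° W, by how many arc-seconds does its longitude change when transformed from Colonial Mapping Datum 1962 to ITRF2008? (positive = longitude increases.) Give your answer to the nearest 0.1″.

sin φ = 0.804583, cos φ = 0.593840, sin λ = -0.028497, cos λ = 0.999594.
East component: ΔE = −sin λ·ΔX + cos λ·ΔY = −(-0.028497)(239.7) + (0.999594)(-603.9) = -596.82 m.
1° of latitude spans 111000 m; at latitude φ, 1° of longitude spans that × cos φ = 65916.3 m, so Δλ = -596.82 / 65916.3 × 3600 = -32.595″.

Δλ = -32.6″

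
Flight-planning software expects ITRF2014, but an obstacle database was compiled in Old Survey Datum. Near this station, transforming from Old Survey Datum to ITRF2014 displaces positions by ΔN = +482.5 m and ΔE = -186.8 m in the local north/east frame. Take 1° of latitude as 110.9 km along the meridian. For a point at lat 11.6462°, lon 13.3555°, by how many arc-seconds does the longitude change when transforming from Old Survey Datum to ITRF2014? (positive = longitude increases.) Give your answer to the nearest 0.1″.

At latitude 11.6462°, cos φ = 0.979413.
1° of longitude at this latitude = 110.9 × cos φ = 108.62 km, so Δλ = -186.8 / 108616.9 = -0.0017198° = -6.191″.

Δλ = -6.2″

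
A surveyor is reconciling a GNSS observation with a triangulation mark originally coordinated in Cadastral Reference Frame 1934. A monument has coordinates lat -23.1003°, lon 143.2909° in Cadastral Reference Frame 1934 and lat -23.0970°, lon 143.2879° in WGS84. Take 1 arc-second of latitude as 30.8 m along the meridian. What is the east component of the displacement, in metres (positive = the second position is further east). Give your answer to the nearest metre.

ΔE = -306 m

Δφ = -23.0970° − -23.1003° = +0.0033°; Δλ = 143.2879° − 143.2909° = -0.0030°.
1° of latitude = 3600 × 30.80 = 110880 m.
ΔN = Δφ × 110880 = 365.9 m; ΔE = Δλ × 110880 × cos(-23.1003°) = -0.0030 × 110880 × 0.919819 = -306.0 m.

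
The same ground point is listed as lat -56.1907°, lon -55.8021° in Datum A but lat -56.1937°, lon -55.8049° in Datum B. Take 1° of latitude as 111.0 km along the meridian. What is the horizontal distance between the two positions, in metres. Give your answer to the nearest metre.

375 m

Δφ = -56.1937° − -56.1907° = -0.0030°; Δλ = -55.8049° − -55.8021° = -0.0028°.
ΔN = Δφ × 111000 = -333.0 m; ΔE = Δλ × 111000 × cos(-56.1907°) = -0.0028 × 111000 × 0.556430 = -172.9 m.
Distance = √(ΔE² + ΔN²) = √((-172.9)² + (-333.0)²) = 375.2 m.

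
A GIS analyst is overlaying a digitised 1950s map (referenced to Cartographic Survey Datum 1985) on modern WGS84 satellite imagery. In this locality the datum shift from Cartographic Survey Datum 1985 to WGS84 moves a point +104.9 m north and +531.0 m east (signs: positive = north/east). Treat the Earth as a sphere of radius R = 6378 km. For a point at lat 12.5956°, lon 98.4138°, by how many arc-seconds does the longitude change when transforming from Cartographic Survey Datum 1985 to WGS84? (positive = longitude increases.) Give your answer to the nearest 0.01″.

At latitude 12.5956°, cos φ = 0.975934.
One radian of longitude at latitude φ spans R cos φ, so Δλ = ΔE / (R cos φ) = 531.0 / (6378000 × 0.975934) = 8.5308e-05 rad = 17.596″.

Δλ = 17.60″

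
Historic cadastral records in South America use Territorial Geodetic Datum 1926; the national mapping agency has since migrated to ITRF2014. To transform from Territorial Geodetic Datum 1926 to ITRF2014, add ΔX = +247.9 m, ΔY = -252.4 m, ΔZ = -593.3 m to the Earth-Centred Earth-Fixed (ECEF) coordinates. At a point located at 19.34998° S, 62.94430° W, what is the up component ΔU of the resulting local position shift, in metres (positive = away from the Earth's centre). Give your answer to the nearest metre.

The local up (radial) axis is (cos φ cos λ, cos φ sin λ, sin φ), giving ΔU = 106.389 + 212.081 + 196.583 = 515.05 m.

ΔU = 515 m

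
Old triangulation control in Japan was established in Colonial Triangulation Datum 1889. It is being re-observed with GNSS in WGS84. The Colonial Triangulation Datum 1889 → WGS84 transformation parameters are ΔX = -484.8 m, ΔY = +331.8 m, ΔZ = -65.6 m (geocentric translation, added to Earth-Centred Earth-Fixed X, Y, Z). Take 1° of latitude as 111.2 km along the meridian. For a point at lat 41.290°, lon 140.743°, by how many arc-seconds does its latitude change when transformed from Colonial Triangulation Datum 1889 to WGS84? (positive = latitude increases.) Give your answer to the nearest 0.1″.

sin φ = 0.659871, cos φ = 0.751379, sin λ = 0.632800, cos λ = -0.774315.
North component: ΔN = −sin φ cos λ·ΔX − sin φ sin λ·ΔY + cos φ·ΔZ = −(0.659871)(-0.774315)(-484.8) − (0.659871)(0.632800)(331.8) + (0.751379)(-65.6) = -435.55 m.
1° of latitude spans 111200 m, so Δφ = -435.55 / 111200 × 3600 = -14.100″.

Δφ = -14.1″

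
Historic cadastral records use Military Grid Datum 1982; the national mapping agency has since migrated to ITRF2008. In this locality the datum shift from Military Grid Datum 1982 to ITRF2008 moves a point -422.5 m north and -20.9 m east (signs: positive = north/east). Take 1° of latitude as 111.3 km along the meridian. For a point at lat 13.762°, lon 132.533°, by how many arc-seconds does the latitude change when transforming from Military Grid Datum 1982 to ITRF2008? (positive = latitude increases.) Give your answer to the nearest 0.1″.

Δφ = -13.7″

1° of latitude = 111.3 km, so Δφ = -422.5 / 111300 = -0.0037960° = -13.666″.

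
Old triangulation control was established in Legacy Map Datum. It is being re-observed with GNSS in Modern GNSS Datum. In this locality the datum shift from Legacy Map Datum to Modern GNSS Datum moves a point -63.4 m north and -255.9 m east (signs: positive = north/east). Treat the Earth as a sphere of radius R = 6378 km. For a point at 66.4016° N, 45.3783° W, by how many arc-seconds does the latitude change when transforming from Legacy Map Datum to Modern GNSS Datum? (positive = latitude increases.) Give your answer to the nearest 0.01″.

On a sphere of radius R, 1 rad of latitude = R, so Δφ = ΔN / R = -63.4 / 6378000 = -9.9404e-06 rad = -2.050″.

Δφ = -2.05″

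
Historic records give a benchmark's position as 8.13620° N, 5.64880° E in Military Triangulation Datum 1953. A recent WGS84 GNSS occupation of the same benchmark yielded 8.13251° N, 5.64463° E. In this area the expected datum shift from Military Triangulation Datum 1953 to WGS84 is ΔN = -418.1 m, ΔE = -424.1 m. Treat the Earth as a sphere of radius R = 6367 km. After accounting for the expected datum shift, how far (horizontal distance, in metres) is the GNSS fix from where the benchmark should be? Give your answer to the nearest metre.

36 m

Observed coordinate differences: Δφ = -0.00369°, Δλ = -0.00417°.
Converting to metres (1° lat = 111125 m, cos φ = 0.989934): observed ΔN = -410.1 m, observed ΔE = -458.7 m.
Subtracting the expected shift leaves a residual of -410.1 − (-418.1) = 8.0 m north and -458.7 − (-424.1) = -34.6 m east.
Residual distance = √(8.0² + (-34.6)²) = 35.6 m.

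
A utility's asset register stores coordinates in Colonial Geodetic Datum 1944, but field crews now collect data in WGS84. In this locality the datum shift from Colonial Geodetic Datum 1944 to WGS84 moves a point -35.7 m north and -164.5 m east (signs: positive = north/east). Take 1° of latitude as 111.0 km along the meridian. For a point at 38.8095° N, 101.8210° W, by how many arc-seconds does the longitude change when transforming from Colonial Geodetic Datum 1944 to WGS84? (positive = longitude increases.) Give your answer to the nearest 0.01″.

Δλ = -6.85″

At latitude 38.8095°, cos φ = 0.779234.
1° of longitude at this latitude = 111.0 × cos φ = 86.49 km, so Δλ = -164.5 / 86495.0 = -0.0019018° = -6.847″.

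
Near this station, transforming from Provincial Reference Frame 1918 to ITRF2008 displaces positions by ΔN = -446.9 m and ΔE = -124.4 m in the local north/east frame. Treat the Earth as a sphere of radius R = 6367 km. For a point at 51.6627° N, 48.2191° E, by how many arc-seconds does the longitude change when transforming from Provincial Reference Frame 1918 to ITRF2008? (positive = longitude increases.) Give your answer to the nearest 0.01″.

Δλ = -6.50″

At latitude 51.6627°, cos φ = 0.620290.
One radian of longitude at latitude φ spans R cos φ, so Δλ = ΔE / (R cos φ) = -124.4 / (6367000 × 0.620290) = -3.1499e-05 rad = -6.497″.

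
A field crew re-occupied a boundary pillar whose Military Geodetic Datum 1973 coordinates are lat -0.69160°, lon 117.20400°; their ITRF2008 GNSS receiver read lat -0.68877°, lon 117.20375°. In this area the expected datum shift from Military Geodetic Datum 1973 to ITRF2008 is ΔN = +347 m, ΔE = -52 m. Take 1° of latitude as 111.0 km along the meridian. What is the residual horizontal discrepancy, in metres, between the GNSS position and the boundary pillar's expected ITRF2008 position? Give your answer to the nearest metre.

Observed coordinate differences: Δφ = +0.00283°, Δλ = -0.00025°.
Converting to metres (1° lat = 111000 m, cos φ = 0.999927): observed ΔN = 314.1 m, observed ΔE = -27.7 m.
Subtracting the expected shift leaves a residual of 314.1 − (347) = -32.9 m north and -27.7 − (-52) = 24.3 m east.
Residual distance = √((-32.9)² + 24.3²) = 40.8 m.

41 m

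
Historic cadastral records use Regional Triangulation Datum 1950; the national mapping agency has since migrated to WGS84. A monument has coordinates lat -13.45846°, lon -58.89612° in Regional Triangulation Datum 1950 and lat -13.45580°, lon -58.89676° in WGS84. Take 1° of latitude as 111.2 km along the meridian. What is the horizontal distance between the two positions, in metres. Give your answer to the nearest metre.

304 m

Δφ = -13.45580° − -13.45846° = +0.00266°; Δλ = -58.89676° − -58.89612° = -0.00064°.
ΔN = Δφ × 111200 = 295.8 m; ΔE = Δλ × 111200 × cos(-13.45846°) = -0.00064 × 111200 × 0.972539 = -69.2 m.
Distance = √(ΔE² + ΔN²) = √((-69.2)² + 295.8²) = 303.8 m.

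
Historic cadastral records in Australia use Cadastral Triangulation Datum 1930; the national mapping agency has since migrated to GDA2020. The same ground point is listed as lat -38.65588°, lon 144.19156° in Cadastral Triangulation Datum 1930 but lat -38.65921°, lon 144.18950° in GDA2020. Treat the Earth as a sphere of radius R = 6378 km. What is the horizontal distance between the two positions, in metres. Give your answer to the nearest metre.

Δφ = -38.65921° − -38.65588° = -0.00333°; Δλ = 144.18950° − 144.19156° = -0.00206°.
1° along a meridian = πR/180 = 111317 m.
ΔN = Δφ × 111317 = -370.7 m; ΔE = Δλ × 111317 × cos(-38.65588°) = -0.00206 × 111317 × 0.780912 = -179.1 m.
Distance = √(ΔE² + ΔN²) = √((-179.1)² + (-370.7)²) = 411.7 m.

412 m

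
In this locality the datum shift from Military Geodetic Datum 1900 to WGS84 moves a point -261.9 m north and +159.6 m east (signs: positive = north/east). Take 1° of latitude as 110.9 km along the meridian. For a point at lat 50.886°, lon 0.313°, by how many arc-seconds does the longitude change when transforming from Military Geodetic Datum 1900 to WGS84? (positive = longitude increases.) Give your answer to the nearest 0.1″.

Δλ = 8.2″

At latitude 50.886°, cos φ = 0.630865.
1° of longitude at this latitude = 110.9 × cos φ = 69.96 km, so Δλ = 159.6 / 69963.0 = 0.0022812° = 8.212″.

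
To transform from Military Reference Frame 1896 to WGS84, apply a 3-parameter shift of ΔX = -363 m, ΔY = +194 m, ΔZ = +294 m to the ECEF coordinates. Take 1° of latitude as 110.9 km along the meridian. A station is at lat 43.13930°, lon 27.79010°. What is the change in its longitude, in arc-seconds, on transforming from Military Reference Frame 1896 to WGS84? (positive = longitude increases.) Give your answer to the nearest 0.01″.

Δλ = 15.16″

sin φ = 0.683774, cos φ = 0.729693, sin λ = 0.466234, cos λ = 0.884662.
East component: ΔE = −sin λ·ΔX + cos λ·ΔY = −(0.466234)(-363) + (0.884662)(194) = 340.87 m.
1° of latitude spans 110900 m; at latitude φ, 1° of longitude spans that × cos φ = 80923.0 m, so Δλ = 340.87 / 80923.0 × 3600 = 15.164″.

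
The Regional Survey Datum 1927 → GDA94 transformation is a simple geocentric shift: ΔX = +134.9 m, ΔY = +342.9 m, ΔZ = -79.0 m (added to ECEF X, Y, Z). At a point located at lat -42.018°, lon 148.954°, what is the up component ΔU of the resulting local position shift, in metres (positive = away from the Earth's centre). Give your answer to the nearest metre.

At φ = -42.018°, λ = 148.954°: sin φ = -0.669364, cos φ = 0.742935, sin λ = 0.515726, cos λ = -0.856754.
ΔU = cos φ cos λ·ΔX + cos φ sin λ·ΔY + sin φ·ΔZ = (0.742935)(-0.856754)(134.9) + (0.742935)(0.515726)(342.9) + (-0.669364)(-79.0) = 98.40 m.

ΔU = 98 m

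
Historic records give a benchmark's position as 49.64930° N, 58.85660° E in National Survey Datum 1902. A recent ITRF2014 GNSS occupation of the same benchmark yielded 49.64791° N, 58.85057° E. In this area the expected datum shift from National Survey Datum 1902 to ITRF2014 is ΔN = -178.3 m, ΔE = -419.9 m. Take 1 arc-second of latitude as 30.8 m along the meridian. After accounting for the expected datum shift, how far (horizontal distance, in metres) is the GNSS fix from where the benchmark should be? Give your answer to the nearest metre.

Observed coordinate differences: Δφ = -0.00139°, Δλ = -0.00603°.
Converting to metres (1° lat = 110880 m, cos φ = 0.647464): observed ΔN = -154.1 m, observed ΔE = -432.9 m.
Subtracting the expected shift leaves a residual of -154.1 − (-178.3) = 24.2 m north and -432.9 − (-419.9) = -13.0 m east.
Residual distance = √(24.2² + (-13.0)²) = 27.4 m.

27 m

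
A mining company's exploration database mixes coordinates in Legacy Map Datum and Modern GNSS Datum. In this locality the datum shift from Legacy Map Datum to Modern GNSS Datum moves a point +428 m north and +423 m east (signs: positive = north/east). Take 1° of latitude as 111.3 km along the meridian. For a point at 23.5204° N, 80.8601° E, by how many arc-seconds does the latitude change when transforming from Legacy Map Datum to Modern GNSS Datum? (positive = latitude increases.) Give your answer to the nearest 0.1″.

Δφ = 13.8″

1° of latitude = 111.3 km, so Δφ = 428.0 / 111300 = 0.0038455° = 13.844″.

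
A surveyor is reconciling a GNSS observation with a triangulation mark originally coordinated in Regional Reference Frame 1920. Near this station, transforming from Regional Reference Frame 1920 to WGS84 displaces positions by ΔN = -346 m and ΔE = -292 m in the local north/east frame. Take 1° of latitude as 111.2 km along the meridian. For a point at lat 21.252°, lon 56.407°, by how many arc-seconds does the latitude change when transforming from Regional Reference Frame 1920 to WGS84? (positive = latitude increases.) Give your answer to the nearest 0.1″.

1° of latitude = 111.2 km, so Δφ = -346.0 / 111200 = -0.0031115° = -11.201″.

Δφ = -11.2″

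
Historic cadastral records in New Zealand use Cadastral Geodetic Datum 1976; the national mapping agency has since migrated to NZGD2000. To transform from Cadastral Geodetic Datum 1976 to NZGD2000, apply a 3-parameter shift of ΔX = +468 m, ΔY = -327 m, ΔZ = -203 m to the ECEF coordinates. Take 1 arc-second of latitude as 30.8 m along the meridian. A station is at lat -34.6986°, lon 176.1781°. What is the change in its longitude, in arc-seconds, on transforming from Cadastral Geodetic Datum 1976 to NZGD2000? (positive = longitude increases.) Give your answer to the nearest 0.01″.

sin φ = -0.569259, cos φ = 0.822158, sin λ = 0.066655, cos λ = -0.997776.
East component: ΔE = −sin λ·ΔX + cos λ·ΔY = −(0.066655)(468) + (-0.997776)(-327) = 295.08 m.
1° of latitude spans 3600 × 30.80 = 110880 m; at latitude φ, 1° of longitude spans that × cos φ = 91160.9 m, so Δλ = 295.08 / 91160.9 × 3600 = 11.653″.

Δλ = 11.65″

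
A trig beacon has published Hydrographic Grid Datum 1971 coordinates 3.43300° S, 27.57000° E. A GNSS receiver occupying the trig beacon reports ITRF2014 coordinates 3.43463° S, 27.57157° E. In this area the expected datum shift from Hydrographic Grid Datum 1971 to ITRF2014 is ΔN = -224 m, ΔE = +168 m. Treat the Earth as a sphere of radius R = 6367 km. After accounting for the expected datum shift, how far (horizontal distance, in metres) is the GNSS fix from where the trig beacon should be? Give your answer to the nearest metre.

43 m

Observed coordinate differences: Δφ = -0.00163°, Δλ = +0.00157°.
Converting to metres (1° lat = 111125 m, cos φ = 0.998206): observed ΔN = -181.1 m, observed ΔE = 174.2 m.
Subtracting the expected shift leaves a residual of -181.1 − (-224) = 42.9 m north and 174.2 − (168) = 6.2 m east.
Residual distance = √(42.9² + 6.2²) = 43.3 m.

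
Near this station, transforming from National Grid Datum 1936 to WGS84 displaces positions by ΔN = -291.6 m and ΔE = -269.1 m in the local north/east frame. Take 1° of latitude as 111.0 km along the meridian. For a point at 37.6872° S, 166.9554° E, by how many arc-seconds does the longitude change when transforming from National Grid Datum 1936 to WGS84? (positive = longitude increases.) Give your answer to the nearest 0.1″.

Δλ = -11.0″

At latitude -37.6872°, cos φ = 0.791360.
1° of longitude at this latitude = 111.0 × cos φ = 87.84 km, so Δλ = -269.1 / 87841.0 = -0.0030635° = -11.029″.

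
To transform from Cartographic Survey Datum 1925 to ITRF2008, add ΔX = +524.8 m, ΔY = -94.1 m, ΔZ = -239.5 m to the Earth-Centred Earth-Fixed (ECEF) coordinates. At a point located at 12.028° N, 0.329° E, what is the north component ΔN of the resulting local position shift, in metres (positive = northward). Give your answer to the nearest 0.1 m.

ΔN = -343.5 m

At φ = 12.028°, λ = 0.329°: sin φ = 0.208390, cos φ = 0.978046, sin λ = 0.005742, cos λ = 0.999984.
ΔN = −sin φ cos λ·ΔX − sin φ sin λ·ΔY + cos φ·ΔZ = −(0.208390)(0.999984)(524.8) − (0.208390)(0.005742)(-94.1) + (0.978046)(-239.5) = -343.49 m.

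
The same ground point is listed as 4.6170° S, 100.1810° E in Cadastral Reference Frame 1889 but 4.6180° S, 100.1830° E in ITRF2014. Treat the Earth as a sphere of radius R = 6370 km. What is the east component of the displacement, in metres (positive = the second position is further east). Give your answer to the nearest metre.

Δφ = -4.6180° − -4.6170° = -0.0010°; Δλ = 100.1830° − 100.1810° = +0.0020°.
1° along a meridian = πR/180 = 111177 m.
ΔN = Δφ × 111177 = -111.2 m; ΔE = Δλ × 111177 × cos(-4.6170°) = +0.0020 × 111177 × 0.996755 = 221.6 m.

ΔE = 222 m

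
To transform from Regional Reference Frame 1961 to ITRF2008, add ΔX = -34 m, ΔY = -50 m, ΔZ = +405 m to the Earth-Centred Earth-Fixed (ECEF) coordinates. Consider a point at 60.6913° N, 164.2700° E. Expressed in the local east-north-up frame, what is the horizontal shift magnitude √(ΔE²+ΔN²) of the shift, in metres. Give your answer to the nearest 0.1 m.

190.4 m

At φ = 60.6913°, λ = 164.2700°: sin φ = 0.871995, cos φ = 0.489515, sin λ = 0.271104, cos λ = -0.962550.
ΔE = −sin λ·ΔX + cos λ·ΔY = −(0.271104)·(-34) + (-0.962550)·(-50) = 57.35 m.
ΔN = −sin φ cos λ·ΔX − sin φ sin λ·ΔY + cos φ·ΔZ = −(0.871995)(-0.962550)(-34) − (0.871995)(0.271104)(-50) + (0.489515)(405) = 181.54 m.
Horizontal magnitude = √(ΔE² + ΔN²) = √(57.35² + 181.54²) = 190.38 m.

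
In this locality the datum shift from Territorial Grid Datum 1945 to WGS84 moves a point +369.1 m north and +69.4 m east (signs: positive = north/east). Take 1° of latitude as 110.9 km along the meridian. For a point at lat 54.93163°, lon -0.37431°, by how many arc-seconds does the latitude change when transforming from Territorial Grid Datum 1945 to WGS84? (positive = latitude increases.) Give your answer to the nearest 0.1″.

1° of latitude = 110.9 km, so Δφ = 369.1 / 110900 = 0.0033282° = 11.982″.

Δφ = 12.0″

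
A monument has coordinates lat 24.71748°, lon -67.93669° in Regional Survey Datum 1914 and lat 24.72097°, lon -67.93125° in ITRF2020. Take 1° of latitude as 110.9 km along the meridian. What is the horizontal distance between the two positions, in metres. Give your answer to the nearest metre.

671 m

Δφ = 24.72097° − 24.71748° = +0.00349°; Δλ = -67.93125° − -67.93669° = +0.00544°.
ΔN = Δφ × 110900 = 387.0 m; ΔE = Δλ × 110900 × cos(24.71748°) = +0.00544 × 110900 × 0.908381 = 548.0 m.
Distance = √(ΔE² + ΔN²) = √(548.0² + 387.0²) = 670.9 m.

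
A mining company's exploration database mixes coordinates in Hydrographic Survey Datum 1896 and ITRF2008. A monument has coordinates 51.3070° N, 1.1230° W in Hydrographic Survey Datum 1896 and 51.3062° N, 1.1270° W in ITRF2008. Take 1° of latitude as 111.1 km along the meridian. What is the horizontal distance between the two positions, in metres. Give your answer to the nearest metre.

292 m

Δφ = 51.3062° − 51.3070° = -0.0008°; Δλ = -1.1270° − -1.1230° = -0.0040°.
ΔN = Δφ × 111100 = -88.9 m; ΔE = Δλ × 111100 × cos(51.3070°) = -0.0040 × 111100 × 0.625147 = -277.8 m.
Distance = √(ΔE² + ΔN²) = √((-277.8)² + (-88.9)²) = 291.7 m.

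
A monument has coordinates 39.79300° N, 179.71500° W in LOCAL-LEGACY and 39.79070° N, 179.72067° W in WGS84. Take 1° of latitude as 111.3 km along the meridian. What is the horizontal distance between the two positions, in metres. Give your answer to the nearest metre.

548 m

Δφ = 39.79070° − 39.79300° = -0.00230°; Δλ = -179.72067° − -179.71500° = -0.00567°.
ΔN = Δφ × 111300 = -256.0 m; ΔE = Δλ × 111300 × cos(39.79300°) = -0.00567 × 111300 × 0.768362 = -484.9 m.
Distance = √(ΔE² + ΔN²) = √((-484.9)² + (-256.0)²) = 548.3 m.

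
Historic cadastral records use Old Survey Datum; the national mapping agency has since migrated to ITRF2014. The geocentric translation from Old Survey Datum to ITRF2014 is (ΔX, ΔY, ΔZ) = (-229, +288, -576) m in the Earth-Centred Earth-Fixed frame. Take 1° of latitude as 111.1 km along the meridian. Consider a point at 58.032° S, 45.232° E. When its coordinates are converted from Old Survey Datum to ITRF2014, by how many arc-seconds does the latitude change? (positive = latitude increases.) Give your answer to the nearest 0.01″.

Δφ = -8.69″

sin φ = -0.848344, cos φ = 0.529446, sin λ = 0.709964, cos λ = 0.704238.
North component: ΔN = −sin φ cos λ·ΔX − sin φ sin λ·ΔY + cos φ·ΔZ = −(-0.848344)(0.704238)(-229) − (-0.848344)(0.709964)(288) + (0.529446)(-576) = -268.31 m.
1° of latitude spans 111100 m, so Δφ = -268.31 / 111100 × 3600 = -8.694″.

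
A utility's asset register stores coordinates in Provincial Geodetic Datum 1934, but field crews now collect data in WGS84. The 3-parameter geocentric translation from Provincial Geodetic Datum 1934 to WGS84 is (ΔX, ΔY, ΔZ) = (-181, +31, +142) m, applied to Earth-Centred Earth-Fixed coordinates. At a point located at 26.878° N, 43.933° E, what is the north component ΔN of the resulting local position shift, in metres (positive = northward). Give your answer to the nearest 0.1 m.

At φ = 26.878°, λ = 43.933°: sin φ = 0.452092, cos φ = 0.891971, sin λ = 0.693817, cos λ = 0.720152.
ΔN = −sin φ cos λ·ΔX − sin φ sin λ·ΔY + cos φ·ΔZ = −(0.452092)(0.720152)(-181) − (0.452092)(0.693817)(31) + (0.891971)(142) = 175.87 m.

ΔN = 175.9 m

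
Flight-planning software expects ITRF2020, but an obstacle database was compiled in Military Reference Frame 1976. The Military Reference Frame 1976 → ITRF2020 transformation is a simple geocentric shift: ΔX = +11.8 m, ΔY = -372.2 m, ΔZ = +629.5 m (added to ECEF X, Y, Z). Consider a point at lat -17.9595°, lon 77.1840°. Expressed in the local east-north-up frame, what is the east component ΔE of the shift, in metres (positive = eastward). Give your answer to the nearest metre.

ΔE = -94 m

At φ = -17.9595°, λ = 77.1840°: sin φ = -0.308345, cos φ = 0.951275, sin λ = 0.975087, cos λ = 0.221821.
ΔE = −sin λ·ΔX + cos λ·ΔY = −(0.975087)·(11.8) + (0.221821)·(-372.2) = -94.07 m.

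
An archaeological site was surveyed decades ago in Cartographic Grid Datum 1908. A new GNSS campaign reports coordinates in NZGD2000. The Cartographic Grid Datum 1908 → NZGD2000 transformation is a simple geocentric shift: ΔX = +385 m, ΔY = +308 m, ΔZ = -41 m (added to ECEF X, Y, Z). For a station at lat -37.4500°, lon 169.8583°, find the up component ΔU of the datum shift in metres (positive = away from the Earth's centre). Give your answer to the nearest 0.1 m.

The local up (radial) axis is (cos φ cos λ, cos φ sin λ, sin φ), giving ΔU = -300.870 + 43.055 + 24.931 = -232.88 m.

ΔU = -232.9 m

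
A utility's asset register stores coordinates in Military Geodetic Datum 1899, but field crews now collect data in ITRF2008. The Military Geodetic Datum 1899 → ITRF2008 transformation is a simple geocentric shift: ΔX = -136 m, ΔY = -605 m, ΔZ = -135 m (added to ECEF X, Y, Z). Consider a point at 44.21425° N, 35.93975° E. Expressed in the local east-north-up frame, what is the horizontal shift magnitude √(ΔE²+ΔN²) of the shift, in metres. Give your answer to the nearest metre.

At φ = 44.21425°, λ = 35.93975°: sin φ = 0.697343, cos φ = 0.716737, sin λ = 0.586934, cos λ = 0.809635.
ΔE = −sin λ·ΔX + cos λ·ΔY = −(0.586934)·(-136) + (0.809635)·(-605) = -410.01 m.
ΔN = −sin φ cos λ·ΔX − sin φ sin λ·ΔY + cos φ·ΔZ = −(0.697343)(0.809635)(-136) − (0.697343)(0.586934)(-605) + (0.716737)(-135) = 227.65 m.
Horizontal magnitude = √(ΔE² + ΔN²) = √((-410.01)² + 227.65²) = 468.97 m.

469 m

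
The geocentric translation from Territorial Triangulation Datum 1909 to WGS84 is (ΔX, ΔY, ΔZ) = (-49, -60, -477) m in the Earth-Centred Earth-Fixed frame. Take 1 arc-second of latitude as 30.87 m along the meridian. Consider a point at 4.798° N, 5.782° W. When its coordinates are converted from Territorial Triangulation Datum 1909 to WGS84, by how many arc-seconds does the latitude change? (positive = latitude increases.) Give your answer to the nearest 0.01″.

Δφ = -15.28″

sin φ = 0.083643, cos φ = 0.996496, sin λ = -0.100744, cos λ = 0.994912.
North component: ΔN = −sin φ cos λ·ΔX − sin φ sin λ·ΔY + cos φ·ΔZ = −(0.083643)(0.994912)(-49) − (0.083643)(-0.100744)(-60) + (0.996496)(-477) = -471.76 m.
1° of latitude spans 3600 × 30.87 = 111132 m, so Δφ = -471.76 / 111132 × 3600 = -15.282″.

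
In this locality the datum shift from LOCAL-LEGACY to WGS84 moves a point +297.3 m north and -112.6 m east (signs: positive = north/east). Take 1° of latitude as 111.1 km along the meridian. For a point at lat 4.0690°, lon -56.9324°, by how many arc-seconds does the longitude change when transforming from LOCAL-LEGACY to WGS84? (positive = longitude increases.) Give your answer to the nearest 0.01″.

Δλ = -3.66″

At latitude 4.0690°, cos φ = 0.997479.
1° of longitude at this latitude = 111.1 × cos φ = 110.82 km, so Δλ = -112.6 / 110820.0 = -0.0010161° = -3.658″.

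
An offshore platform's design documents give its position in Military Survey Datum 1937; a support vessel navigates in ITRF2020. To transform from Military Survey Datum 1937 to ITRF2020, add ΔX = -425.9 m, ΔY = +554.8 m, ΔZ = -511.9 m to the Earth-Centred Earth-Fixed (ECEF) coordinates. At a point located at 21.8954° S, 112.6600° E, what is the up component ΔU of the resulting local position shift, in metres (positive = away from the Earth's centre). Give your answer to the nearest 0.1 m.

ΔU = 818.2 m

The local up (radial) axis is (cos φ cos λ, cos φ sin λ, sin φ), giving ΔU = 152.247 + 475.043 + 190.894 = 818.18 m.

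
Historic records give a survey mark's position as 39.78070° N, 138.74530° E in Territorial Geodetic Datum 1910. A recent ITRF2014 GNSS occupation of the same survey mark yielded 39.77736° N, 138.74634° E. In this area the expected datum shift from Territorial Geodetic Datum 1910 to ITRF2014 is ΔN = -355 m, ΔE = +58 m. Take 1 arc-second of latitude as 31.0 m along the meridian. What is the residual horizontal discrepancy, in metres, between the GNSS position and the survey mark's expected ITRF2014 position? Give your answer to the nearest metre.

Observed coordinate differences: Δφ = -0.00334°, Δλ = +0.00104°.
Converting to metres (1° lat = 111600 m, cos φ = 0.768499): observed ΔN = -372.7 m, observed ΔE = 89.2 m.
Subtracting the expected shift leaves a residual of -372.7 − (-355) = -17.7 m north and 89.2 − (58) = 31.2 m east.
Residual distance = √((-17.7)² + 31.2²) = 35.9 m.

36 m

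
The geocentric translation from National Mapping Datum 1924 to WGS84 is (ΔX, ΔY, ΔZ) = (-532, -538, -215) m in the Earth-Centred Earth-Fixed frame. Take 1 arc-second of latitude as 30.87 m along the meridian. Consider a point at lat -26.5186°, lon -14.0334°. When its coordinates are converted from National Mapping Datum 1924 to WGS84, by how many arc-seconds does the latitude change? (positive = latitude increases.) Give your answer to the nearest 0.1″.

sin φ = -0.446488, cos φ = 0.894789, sin λ = -0.242487, cos λ = 0.970155.
North component: ΔN = −sin φ cos λ·ΔX − sin φ sin λ·ΔY + cos φ·ΔZ = −(-0.446488)(0.970155)(-532) − (-0.446488)(-0.242487)(-538) + (0.894789)(-215) = -364.57 m.
1° of latitude spans 3600 × 30.87 = 111132 m, so Δφ = -364.57 / 111132 × 3600 = -11.810″.

Δφ = -11.8″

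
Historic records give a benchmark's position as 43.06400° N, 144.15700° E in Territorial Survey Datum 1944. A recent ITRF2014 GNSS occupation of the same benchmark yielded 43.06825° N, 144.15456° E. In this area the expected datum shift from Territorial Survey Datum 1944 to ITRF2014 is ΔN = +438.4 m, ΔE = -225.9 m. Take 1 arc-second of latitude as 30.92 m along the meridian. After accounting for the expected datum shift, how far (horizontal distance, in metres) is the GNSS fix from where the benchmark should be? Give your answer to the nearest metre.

44 m

Observed coordinate differences: Δφ = +0.00425°, Δλ = -0.00244°.
Converting to metres (1° lat = 111312 m, cos φ = 0.730591): observed ΔN = 473.1 m, observed ΔE = -198.4 m.
Subtracting the expected shift leaves a residual of 473.1 − (438.4) = 34.7 m north and -198.4 − (-225.9) = 27.5 m east.
Residual distance = √(34.7² + 27.5²) = 44.2 m.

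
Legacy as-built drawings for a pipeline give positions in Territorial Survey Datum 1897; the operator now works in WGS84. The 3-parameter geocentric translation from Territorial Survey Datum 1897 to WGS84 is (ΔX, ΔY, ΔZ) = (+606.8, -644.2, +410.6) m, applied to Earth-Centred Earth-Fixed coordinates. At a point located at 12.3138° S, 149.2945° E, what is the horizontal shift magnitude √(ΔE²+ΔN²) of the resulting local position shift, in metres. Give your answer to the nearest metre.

328 m

The local east axis at (φ, λ) is (−sin λ, cos λ, 0), so ΔE = −sin(149.2945°)·606.8 + cos(149.2945°)·(-644.2) = 244.04 m.
The local north axis is (−sin φ cos λ, −sin φ sin λ, cos φ), giving ΔN = -111.267 − 70.153 + 401.154 = 219.73 m.
Horizontal magnitude = √(ΔE² + ΔN²) = √(244.04² + 219.73²) = 328.39 m.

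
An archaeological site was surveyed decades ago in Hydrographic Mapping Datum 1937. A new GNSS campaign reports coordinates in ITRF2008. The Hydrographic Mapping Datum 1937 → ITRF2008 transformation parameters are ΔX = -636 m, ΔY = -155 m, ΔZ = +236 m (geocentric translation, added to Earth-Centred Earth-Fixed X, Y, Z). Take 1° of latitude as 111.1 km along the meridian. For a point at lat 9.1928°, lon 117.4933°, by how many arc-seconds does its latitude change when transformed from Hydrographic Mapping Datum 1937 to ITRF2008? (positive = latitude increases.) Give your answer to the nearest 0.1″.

sin φ = 0.159757, cos φ = 0.987156, sin λ = 0.887065, cos λ = -0.461645.
North component: ΔN = −sin φ cos λ·ΔX − sin φ sin λ·ΔY + cos φ·ΔZ = −(0.159757)(-0.461645)(-636) − (0.159757)(0.887065)(-155) + (0.987156)(236) = 208.03 m.
1° of latitude spans 111100 m, so Δφ = 208.03 / 111100 × 3600 = 6.741″.

Δφ = 6.7″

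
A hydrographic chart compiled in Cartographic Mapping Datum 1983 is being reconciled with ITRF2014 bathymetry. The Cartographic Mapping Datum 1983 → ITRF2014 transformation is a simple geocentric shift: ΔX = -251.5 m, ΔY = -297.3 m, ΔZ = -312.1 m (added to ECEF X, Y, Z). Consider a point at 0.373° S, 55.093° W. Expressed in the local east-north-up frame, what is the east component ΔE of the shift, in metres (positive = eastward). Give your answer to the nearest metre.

ΔE = -376 m

The local east axis at (φ, λ) is (−sin λ, cos λ, 0), so ΔE = −sin(-55.093°)·(-251.5) + cos(-55.093°)·(-297.3) = -376.38 m.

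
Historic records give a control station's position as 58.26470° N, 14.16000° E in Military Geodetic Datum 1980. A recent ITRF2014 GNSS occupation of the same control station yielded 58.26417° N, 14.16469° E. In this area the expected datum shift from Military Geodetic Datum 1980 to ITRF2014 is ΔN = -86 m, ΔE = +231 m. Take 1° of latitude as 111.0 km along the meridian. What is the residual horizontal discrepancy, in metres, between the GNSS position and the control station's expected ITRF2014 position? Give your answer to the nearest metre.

51 m

Observed coordinate differences: Δφ = -0.00053°, Δλ = +0.00469°.
Converting to metres (1° lat = 111000 m, cos φ = 0.525996): observed ΔN = -58.8 m, observed ΔE = 273.8 m.
Subtracting the expected shift leaves a residual of -58.8 − (-86) = 27.2 m north and 273.8 − (231) = 42.8 m east.
Residual distance = √(27.2² + 42.8²) = 50.7 m.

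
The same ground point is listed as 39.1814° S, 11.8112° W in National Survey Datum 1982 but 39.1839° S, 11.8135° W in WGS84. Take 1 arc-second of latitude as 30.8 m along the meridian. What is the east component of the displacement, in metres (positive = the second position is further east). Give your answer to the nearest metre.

ΔE = -198 m

Δφ = -39.1839° − -39.1814° = -0.0025°; Δλ = -11.8135° − -11.8112° = -0.0023°.
1° of latitude = 3600 × 30.80 = 110880 m.
ΔN = Δφ × 110880 = -277.2 m; ΔE = Δλ × 110880 × cos(-39.1814°) = -0.0023 × 110880 × 0.775150 = -197.7 m.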